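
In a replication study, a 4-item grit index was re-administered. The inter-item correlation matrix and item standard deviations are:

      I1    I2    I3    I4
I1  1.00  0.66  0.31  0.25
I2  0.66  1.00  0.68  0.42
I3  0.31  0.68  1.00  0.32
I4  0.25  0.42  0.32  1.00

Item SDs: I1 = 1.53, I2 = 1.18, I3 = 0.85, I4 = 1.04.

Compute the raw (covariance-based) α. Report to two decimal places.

α = 0.74

Σσ²ᵢ = 1.53² + 1.18² + 0.85² + 1.04² = 5.5374
Covariances σ_ij = r_ij · s_i · s_j:
  σ(I1,I2) = 0.66 × 1.53 × 1.18 = 1.1916
  σ(I1,I3) = 0.31 × 1.53 × 0.85 = 0.4032
  σ(I1,I4) = 0.25 × 1.53 × 1.04 = 0.3978
  σ(I2,I3) = 0.68 × 1.18 × 0.85 = 0.6820
  σ(I2,I4) = 0.42 × 1.18 × 1.04 = 0.5154
  σ(I3,I4) = 0.32 × 0.85 × 1.04 = 0.2829
σ²_T = Σσ²ᵢ + 2·Σσ_ij = 5.5374 + 2 × 3.4729 = 12.4832
α = (4/3)·(1 − 5.5374/12.4832) = 0.74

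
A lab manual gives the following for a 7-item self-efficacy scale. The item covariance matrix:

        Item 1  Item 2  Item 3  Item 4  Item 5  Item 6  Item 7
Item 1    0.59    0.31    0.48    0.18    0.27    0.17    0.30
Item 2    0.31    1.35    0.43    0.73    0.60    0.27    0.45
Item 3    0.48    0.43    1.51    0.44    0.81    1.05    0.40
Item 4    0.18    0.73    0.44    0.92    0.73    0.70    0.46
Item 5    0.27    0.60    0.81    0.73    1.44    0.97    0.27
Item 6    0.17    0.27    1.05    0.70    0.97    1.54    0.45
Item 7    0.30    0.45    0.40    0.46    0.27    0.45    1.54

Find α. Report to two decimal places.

sum of item variances = 0.59 + 1.35 + 1.51 + 0.92 + 1.44 + 1.54 + 1.54 = 8.89
Sum of off-diagonal covariances = 10.47
σ²_total = 8.89 + 2 × 10.47 = 29.83
α = (k/(k−1))·(1 − sum of item variances/σ²_total) = (7/6)·(1 − 8.89/29.83) = 0.82

α = 0.82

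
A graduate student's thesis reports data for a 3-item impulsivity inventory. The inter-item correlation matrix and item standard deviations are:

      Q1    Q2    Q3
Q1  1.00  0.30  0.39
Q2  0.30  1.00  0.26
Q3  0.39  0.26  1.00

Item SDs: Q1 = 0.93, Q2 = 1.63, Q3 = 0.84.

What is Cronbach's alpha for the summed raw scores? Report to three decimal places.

α = 0.518

Σσ²ᵢ = 0.93² + 1.63² + 0.84² = 4.2274
Covariances σ_ij = r_ij · s_i · s_j:
  σ(Q1,Q2) = 0.30 × 0.93 × 1.63 = 0.4548
  σ(Q1,Q3) = 0.39 × 0.93 × 0.84 = 0.3047
  σ(Q2,Q3) = 0.26 × 1.63 × 0.84 = 0.3560
σ²_T = Σσ²ᵢ + 2·Σσ_ij = 4.2274 + 2 × 1.1155 = 6.4584
α = (3/2)·(1 − 4.2274/6.4584) = 0.518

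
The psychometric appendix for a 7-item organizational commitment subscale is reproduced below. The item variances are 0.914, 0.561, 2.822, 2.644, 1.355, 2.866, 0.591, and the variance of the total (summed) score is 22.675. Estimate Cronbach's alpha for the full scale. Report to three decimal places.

Cronbach's alpha = 0.562

Σσ²ᵢ = 0.914 + 0.561 + 2.822 + 2.644 + 1.355 + 2.866 + 0.591 = 11.753
α = (k/(k−1))·(1 − Σσ²ᵢ/σ²_total) = (7/6)·(1 − 11.753/22.675) = 0.562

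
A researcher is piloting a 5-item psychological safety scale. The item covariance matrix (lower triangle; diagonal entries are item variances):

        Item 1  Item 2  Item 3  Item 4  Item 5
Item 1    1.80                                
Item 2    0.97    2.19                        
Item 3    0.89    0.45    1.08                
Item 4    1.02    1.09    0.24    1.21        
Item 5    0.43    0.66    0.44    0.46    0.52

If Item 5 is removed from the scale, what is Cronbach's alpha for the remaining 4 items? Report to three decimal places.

Cronbach's alpha = 0.797

Remaining items: Item 1, Item 2, Item 3, Item 4 (k = 4).
Σσ²ᵢ = 1.80 + 2.19 + 1.08 + 1.21 = 6.28
Var(T) = 6.28 + 2 × 4.66 = 15.60
α (item deleted) = (4/3)·(1 − 6.28/15.60) = 0.797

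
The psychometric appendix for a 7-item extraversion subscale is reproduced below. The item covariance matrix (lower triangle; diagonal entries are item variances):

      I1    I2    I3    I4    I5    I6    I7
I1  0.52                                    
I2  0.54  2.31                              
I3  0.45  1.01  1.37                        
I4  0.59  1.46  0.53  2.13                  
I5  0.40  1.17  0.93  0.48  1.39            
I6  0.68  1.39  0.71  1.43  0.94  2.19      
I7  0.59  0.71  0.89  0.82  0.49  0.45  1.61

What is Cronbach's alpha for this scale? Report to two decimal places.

α = 0.87

Σσ²ᵢ = 0.52 + 2.31 + 1.37 + 2.13 + 1.39 + 2.19 + 1.61 = 11.52
Sum of the distinct covariances = 16.66
Var(T) = 11.52 + 2 × 16.66 = 44.84
α = (k/(k−1))·(1 − Σσ²ᵢ/Var(T)) = (7/6)·(1 − 11.52/44.84) = 0.87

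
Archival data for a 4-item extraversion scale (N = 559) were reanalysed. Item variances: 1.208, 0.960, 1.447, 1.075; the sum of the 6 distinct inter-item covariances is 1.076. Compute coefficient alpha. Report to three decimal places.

ΣVar(i) = 1.208 + 0.960 + 1.447 + 1.075 = 4.690
Sum of distinct covariances = 1.076
σ²_total = ΣVar(i) + 2·Σcov = 4.690 + 2 × 1.076 = 6.842
α = (4/3)·(1 − 4.690/6.842) = 0.419

coefficient alpha = 0.419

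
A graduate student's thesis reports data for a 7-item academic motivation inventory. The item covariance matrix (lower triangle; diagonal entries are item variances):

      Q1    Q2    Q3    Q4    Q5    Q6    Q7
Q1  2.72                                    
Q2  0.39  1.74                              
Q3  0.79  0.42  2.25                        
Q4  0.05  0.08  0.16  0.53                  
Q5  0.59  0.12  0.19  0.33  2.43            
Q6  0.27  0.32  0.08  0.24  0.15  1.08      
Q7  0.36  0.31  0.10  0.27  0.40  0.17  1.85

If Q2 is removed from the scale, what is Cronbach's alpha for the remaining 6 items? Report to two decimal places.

Cronbach's alpha = 0.52

Remaining items: Q1, Q3, Q4, Q5, Q6, Q7 (k = 6).
Σσᵢ² = 2.72 + 2.25 + 0.53 + 2.43 + 1.08 + 1.85 = 10.86
total variance = 10.86 + 2 × 4.15 = 19.16
α (item deleted) = (6/5)·(1 − 10.86/19.16) = 0.52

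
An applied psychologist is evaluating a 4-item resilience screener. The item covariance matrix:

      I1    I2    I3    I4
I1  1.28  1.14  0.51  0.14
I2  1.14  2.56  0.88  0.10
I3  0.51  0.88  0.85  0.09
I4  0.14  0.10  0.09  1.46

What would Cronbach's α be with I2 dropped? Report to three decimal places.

α = 0.438

Remaining items: I1, I3, I4 (k = 3).
Σσ²ᵢ = 1.28 + 0.85 + 1.46 = 3.59
σ²_total = 3.59 + 2 × 0.74 = 5.07
α (item deleted) = (3/2)·(1 − 3.59/5.07) = 0.438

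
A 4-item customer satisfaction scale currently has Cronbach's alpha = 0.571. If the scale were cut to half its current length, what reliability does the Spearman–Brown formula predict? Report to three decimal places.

Length factor m = 1/2
α' = m·α / (1 − (1−m)·α)
   = 1/2 × 0.571 / (1 − (1 − 1/2) × 0.571)
   = 0.2855 / 0.7145 = 0.400

predicted reliability = 0.400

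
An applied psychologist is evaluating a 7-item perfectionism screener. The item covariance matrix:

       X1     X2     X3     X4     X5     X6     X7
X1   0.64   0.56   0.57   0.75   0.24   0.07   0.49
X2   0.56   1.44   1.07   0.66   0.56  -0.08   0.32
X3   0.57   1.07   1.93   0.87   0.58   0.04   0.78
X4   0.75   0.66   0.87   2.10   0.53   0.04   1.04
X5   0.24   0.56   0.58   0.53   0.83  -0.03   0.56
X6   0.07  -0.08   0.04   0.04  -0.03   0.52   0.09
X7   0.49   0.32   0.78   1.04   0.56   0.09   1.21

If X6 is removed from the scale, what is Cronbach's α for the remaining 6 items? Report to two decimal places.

Cronbach's α = 0.84

Remaining items: X1, X2, X3, X4, X5, X7 (k = 6).
Σσ²ᵢ = 0.64 + 1.44 + 1.93 + 2.10 + 0.83 + 1.21 = 8.15
total variance = 8.15 + 2 × 9.58 = 27.31
α (item deleted) = (6/5)·(1 − 8.15/27.31) = 0.84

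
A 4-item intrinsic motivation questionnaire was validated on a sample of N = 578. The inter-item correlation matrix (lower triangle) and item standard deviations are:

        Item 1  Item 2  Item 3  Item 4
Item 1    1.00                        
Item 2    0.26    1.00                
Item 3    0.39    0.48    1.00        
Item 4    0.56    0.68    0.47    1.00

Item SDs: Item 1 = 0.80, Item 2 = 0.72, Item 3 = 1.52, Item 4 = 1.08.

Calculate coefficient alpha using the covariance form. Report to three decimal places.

α = 0.745

Σσ²ᵢ = 0.80² + 0.72² + 1.52² + 1.08² = 4.6352
Covariances σ_ij = r_ij · s_i · s_j:
  σ(Item 1,Item 2) = 0.26 × 0.80 × 0.72 = 0.1498
  σ(Item 1,Item 3) = 0.39 × 0.80 × 1.52 = 0.4742
  σ(Item 1,Item 4) = 0.56 × 0.80 × 1.08 = 0.4838
  σ(Item 2,Item 3) = 0.48 × 0.72 × 1.52 = 0.5253
  σ(Item 2,Item 4) = 0.68 × 0.72 × 1.08 = 0.5288
  σ(Item 3,Item 4) = 0.47 × 1.52 × 1.08 = 0.7716
σ²_T = Σσ²ᵢ + 2·Σσ_ij = 4.6352 + 2 × 2.9335 = 10.5022
α = (4/3)·(1 − 4.6352/10.5022) = 0.745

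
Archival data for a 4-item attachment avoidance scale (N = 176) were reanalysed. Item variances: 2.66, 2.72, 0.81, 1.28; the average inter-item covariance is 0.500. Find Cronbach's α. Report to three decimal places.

sum of item variances = 2.66 + 2.72 + 0.81 + 1.28 = 7.47
Sum of the 6 distinct covariances = 6 × 0.500 = 3.000
Var(T) = sum of item variances + 2·Σcov = 7.47 + 2 × 3.000 = 13.470
α = (4/3)·(1 − 7.47/13.470) = 0.594

Cronbach's α = 0.594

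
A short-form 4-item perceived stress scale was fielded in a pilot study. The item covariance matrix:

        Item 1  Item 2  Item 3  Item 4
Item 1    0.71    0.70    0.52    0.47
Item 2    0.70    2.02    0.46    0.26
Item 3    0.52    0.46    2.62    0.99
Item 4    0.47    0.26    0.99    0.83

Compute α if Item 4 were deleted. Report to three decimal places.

Remaining items: Item 1, Item 2, Item 3 (k = 3).
Σσᵢ² = 0.71 + 2.02 + 2.62 = 5.35
σ²_T = 5.35 + 2 × 1.68 = 8.71
α (item deleted) = (3/2)·(1 − 5.35/8.71) = 0.579

α = 0.579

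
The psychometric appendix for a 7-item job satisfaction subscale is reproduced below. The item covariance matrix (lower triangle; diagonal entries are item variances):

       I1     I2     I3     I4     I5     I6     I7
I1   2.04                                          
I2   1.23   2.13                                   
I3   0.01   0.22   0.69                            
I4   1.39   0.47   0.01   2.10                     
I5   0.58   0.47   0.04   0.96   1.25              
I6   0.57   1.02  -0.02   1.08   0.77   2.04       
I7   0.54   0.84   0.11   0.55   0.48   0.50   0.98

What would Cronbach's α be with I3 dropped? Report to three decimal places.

Cronbach's α = 0.822

Remaining items: I1, I2, I4, I5, I6, I7 (k = 6).
Σσᵢ² = 2.04 + 2.13 + 2.10 + 1.25 + 2.04 + 0.98 = 10.54
σ²_total = 10.54 + 2 × 11.45 = 33.44
α (item deleted) = (6/5)·(1 − 10.54/33.44) = 0.822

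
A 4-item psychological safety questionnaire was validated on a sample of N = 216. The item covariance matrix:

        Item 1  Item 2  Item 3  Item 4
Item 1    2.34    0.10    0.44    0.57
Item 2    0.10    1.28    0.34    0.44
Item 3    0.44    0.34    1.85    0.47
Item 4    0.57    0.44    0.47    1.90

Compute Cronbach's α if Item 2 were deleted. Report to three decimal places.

Remaining items: Item 1, Item 3, Item 4 (k = 3).
Σσ²ᵢ = 2.34 + 1.85 + 1.90 = 6.09
σ²_T = 6.09 + 2 × 1.48 = 9.05
α (item deleted) = (3/2)·(1 − 6.09/9.05) = 0.491

α = 0.491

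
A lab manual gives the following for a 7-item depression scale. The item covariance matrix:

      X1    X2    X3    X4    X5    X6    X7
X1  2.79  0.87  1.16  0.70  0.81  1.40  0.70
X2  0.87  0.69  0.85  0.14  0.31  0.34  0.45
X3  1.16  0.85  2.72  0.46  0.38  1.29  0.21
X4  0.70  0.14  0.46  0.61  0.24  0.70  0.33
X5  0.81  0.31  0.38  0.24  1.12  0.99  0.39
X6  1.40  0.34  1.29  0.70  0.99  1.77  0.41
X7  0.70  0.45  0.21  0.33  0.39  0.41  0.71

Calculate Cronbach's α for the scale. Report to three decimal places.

sum of item variances = 2.79 + 0.69 + 2.72 + 0.61 + 1.12 + 1.77 + 0.71 = 10.41
Sum of the distinct covariances = 13.13
total variance = 10.41 + 2 × 13.13 = 36.67
α = (k/(k−1))·(1 − sum of item variances/total variance) = (7/6)·(1 − 10.41/36.67) = 0.835

Cronbach's α = 0.835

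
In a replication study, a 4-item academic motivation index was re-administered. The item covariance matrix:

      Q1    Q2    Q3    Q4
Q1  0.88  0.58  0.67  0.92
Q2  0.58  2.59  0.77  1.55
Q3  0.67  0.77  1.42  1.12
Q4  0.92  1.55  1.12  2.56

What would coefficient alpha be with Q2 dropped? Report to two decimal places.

coefficient alpha = 0.79

Remaining items: Q1, Q3, Q4 (k = 3).
sum of item variances = 0.88 + 1.42 + 2.56 = 4.86
σ²_total = 4.86 + 2 × 2.71 = 10.28
α (item deleted) = (3/2)·(1 − 4.86/10.28) = 0.79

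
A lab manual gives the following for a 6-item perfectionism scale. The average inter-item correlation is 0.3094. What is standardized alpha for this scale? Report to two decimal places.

α = 0.73

Standardized α = k·r̄ / (1 + (k−1)·r̄) = 6 × 0.3094 / (1 + 5 × 0.3094)
  = 1.8564 / 2.5470 = 0.73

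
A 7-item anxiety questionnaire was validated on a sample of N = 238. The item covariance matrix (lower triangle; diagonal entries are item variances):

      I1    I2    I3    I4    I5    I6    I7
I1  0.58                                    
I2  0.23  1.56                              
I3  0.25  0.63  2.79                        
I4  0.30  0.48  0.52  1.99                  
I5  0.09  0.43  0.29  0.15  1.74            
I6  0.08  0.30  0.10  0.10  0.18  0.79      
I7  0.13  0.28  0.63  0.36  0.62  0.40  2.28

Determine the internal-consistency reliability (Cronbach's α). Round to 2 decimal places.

ΣVar(i) = 0.58 + 1.56 + 2.79 + 1.99 + 1.74 + 0.79 + 2.28 = 11.73
Sum of off-diagonal covariances = 6.55
σ²_T = 11.73 + 2 × 6.55 = 24.83
α = (k/(k−1))·(1 − ΣVar(i)/σ²_T) = (7/6)·(1 − 11.73/24.83) = 0.62

Cronbach's α = 0.62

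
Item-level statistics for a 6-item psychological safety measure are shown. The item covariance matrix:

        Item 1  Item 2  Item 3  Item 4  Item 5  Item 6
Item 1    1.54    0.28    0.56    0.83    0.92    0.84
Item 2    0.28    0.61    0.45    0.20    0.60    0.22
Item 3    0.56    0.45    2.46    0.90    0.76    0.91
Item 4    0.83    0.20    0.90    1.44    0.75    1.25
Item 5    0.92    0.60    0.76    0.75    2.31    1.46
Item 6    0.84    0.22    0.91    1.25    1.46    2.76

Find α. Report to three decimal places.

sum of item variances = 1.54 + 0.61 + 2.46 + 1.44 + 2.31 + 2.76 = 11.12
Sum of the distinct covariances = 10.93
total variance = 11.12 + 2 × 10.93 = 32.98
α = (k/(k−1))·(1 − sum of item variances/total variance) = (6/5)·(1 − 11.12/32.98) = 0.795

α = 0.795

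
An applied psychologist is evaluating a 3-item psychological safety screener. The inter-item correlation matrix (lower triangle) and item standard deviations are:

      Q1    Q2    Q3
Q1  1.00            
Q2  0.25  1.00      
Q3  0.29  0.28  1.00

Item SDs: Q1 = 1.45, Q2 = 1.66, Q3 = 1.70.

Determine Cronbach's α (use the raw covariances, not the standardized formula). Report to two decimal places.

α = 0.53

Σσ²ᵢ = 1.45² + 1.66² + 1.70² = 7.7481
Covariances σ_ij = r_ij · s_i · s_j:
  σ(Q1,Q2) = 0.25 × 1.45 × 1.66 = 0.6018
  σ(Q1,Q3) = 0.29 × 1.45 × 1.70 = 0.7148
  σ(Q2,Q3) = 0.28 × 1.66 × 1.70 = 0.7902
σ²_T = Σσ²ᵢ + 2·Σσ_ij = 7.7481 + 2 × 2.1068 = 11.9617
α = (3/2)·(1 − 7.7481/11.9617) = 0.53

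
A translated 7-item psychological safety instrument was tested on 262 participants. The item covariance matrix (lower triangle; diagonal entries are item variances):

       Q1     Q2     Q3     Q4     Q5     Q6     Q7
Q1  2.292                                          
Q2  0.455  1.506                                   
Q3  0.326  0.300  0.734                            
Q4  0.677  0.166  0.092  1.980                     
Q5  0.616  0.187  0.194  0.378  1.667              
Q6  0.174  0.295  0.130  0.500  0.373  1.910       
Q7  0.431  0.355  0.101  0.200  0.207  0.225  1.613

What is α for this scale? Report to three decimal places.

Σσ²ᵢ = 2.292 + 1.506 + 0.734 + 1.980 + 1.667 + 1.910 + 1.613 = 11.702
Sum of the distinct covariances = 6.382
σ²_total = 11.702 + 2 × 6.382 = 24.466
α = (k/(k−1))·(1 − Σσ²ᵢ/σ²_total) = (7/6)·(1 − 11.702/24.466) = 0.609

α = 0.609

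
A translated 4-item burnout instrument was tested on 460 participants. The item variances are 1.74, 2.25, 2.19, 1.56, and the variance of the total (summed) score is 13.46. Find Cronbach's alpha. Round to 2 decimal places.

Σσ²ᵢ = 1.74 + 2.25 + 2.19 + 1.56 = 7.74
α = (k/(k−1))·(1 − Σσ²ᵢ/σ²_T) = (4/3)·(1 − 7.74/13.46) = 0.57

α = 0.57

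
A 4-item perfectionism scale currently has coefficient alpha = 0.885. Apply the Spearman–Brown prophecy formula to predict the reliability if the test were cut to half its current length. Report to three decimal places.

predicted reliability = 0.794

Length factor m = 1/2
α' = m·α / (1 − (1−m)·α)
   = 1/2 × 0.885 / (1 − (1 − 1/2) × 0.885)
   = 0.4425 / 0.5575 = 0.794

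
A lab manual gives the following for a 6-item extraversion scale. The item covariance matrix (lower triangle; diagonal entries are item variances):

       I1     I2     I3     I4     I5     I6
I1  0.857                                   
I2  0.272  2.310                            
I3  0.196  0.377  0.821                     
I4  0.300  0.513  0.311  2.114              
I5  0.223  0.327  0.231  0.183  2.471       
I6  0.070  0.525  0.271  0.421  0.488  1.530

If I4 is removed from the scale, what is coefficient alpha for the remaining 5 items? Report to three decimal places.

Remaining items: I1, I2, I3, I5, I6 (k = 5).
sum of item variances = 0.857 + 2.310 + 0.821 + 2.471 + 1.530 = 7.989
total variance = 7.989 + 2 × 2.980 = 13.949
α (item deleted) = (5/4)·(1 − 7.989/13.949) = 0.534

coefficient alpha = 0.534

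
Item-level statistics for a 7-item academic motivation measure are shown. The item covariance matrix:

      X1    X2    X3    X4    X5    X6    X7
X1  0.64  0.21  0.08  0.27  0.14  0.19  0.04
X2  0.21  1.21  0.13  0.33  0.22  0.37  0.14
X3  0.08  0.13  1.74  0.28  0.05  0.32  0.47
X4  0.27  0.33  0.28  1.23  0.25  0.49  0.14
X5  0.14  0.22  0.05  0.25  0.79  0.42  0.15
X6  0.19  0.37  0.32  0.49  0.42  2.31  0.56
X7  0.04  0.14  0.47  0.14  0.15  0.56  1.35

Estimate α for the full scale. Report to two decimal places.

Σσᵢ² = 0.64 + 1.21 + 1.74 + 1.23 + 0.79 + 2.31 + 1.35 = 9.27
Σ_{i<j} σ_ij = 5.25
σ²_T = 9.27 + 2 × 5.25 = 19.77
α = (k/(k−1))·(1 − Σσᵢ²/σ²_T) = (7/6)·(1 − 9.27/19.77) = 0.62

α = 0.62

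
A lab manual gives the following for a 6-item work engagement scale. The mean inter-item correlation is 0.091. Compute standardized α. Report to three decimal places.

Standardized α = k·r̄ / (1 + (k−1)·r̄) = 6 × 0.091 / (1 + 5 × 0.091)
  = 0.5460 / 1.4550 = 0.375

standardized α = 0.375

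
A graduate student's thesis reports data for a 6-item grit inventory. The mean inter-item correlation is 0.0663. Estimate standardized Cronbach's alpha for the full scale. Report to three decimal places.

α = 0.299

Standardized α = k·r̄ / (1 + (k−1)·r̄) = 6 × 0.0663 / (1 + 5 × 0.0663)
  = 0.3978 / 1.3315 = 0.299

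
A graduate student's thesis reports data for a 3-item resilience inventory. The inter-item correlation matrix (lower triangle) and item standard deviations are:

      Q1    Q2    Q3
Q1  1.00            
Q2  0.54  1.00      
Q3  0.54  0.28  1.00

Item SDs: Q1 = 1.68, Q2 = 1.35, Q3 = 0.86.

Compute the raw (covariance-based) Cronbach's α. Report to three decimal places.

Σσ²ᵢ = 1.68² + 1.35² + 0.86² = 5.3845
Covariances σ_ij = r_ij · s_i · s_j:
  σ(Q1,Q2) = 0.54 × 1.68 × 1.35 = 1.2247
  σ(Q1,Q3) = 0.54 × 1.68 × 0.86 = 0.7802
  σ(Q2,Q3) = 0.28 × 1.35 × 0.86 = 0.3251
σ²_T = Σσ²ᵢ + 2·Σσ_ij = 5.3845 + 2 × 2.3300 = 10.0445
α = (3/2)·(1 − 5.3845/10.0445) = 0.696

α = 0.696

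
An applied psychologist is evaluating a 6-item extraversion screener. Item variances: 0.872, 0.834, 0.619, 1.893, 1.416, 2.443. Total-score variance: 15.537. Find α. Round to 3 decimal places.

α = 0.576

Σσ²ᵢ = 0.872 + 0.834 + 0.619 + 1.893 + 1.416 + 2.443 = 8.077
α = (k/(k−1))·(1 − Σσ²ᵢ/Var(T)) = (6/5)·(1 − 8.077/15.537) = 0.576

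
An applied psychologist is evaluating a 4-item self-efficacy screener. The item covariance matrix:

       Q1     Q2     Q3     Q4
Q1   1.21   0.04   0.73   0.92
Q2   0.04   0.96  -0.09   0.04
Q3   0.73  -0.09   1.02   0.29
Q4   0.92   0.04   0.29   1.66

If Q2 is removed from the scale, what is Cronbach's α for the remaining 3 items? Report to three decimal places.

Remaining items: Q1, Q3, Q4 (k = 3).
Σσᵢ² = 1.21 + 1.02 + 1.66 = 3.89
Var(T) = 3.89 + 2 × 1.94 = 7.77
α (item deleted) = (3/2)·(1 − 3.89/7.77) = 0.749

α = 0.749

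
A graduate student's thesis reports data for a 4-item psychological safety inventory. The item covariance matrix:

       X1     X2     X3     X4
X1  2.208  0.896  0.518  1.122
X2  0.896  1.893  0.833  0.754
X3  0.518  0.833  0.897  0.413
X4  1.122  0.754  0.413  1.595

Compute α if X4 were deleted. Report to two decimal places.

Remaining items: X1, X2, X3 (k = 3).
Σσᵢ² = 2.208 + 1.893 + 0.897 = 4.998
σ²_total = 4.998 + 2 × 2.247 = 9.492
α (item deleted) = (3/2)·(1 − 4.998/9.492) = 0.71

α = 0.71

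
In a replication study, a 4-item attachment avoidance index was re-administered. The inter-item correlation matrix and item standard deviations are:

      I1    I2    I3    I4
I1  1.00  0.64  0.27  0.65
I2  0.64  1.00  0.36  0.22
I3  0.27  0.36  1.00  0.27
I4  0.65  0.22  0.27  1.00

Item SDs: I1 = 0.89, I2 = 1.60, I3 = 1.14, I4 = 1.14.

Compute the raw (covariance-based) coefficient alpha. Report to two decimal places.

α = 0.70

Σσ²ᵢ = 0.89² + 1.60² + 1.14² + 1.14² = 5.9513
Covariances σ_ij = r_ij · s_i · s_j:
  σ(I1,I2) = 0.64 × 0.89 × 1.60 = 0.9114
  σ(I1,I3) = 0.27 × 0.89 × 1.14 = 0.2739
  σ(I1,I4) = 0.65 × 0.89 × 1.14 = 0.6595
  σ(I2,I3) = 0.36 × 1.60 × 1.14 = 0.6566
  σ(I2,I4) = 0.22 × 1.60 × 1.14 = 0.4013
  σ(I3,I4) = 0.27 × 1.14 × 1.14 = 0.3509
σ²_T = Σσ²ᵢ + 2·Σσ_ij = 5.9513 + 2 × 3.2536 = 12.4585
α = (4/3)·(1 − 5.9513/12.4585) = 0.70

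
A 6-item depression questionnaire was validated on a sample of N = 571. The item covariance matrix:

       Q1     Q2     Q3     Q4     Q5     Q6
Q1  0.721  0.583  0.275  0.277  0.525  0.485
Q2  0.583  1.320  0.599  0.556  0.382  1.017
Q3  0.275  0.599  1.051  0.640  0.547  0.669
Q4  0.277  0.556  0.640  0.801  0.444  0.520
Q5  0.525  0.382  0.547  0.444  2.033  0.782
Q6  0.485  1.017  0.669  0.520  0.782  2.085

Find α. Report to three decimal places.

α = 0.809

ΣVar(i) = 0.721 + 1.320 + 1.051 + 0.801 + 2.033 + 2.085 = 8.011
Sum of the distinct covariances = 8.301
σ²_total = 8.011 + 2 × 8.301 = 24.613
α = (k/(k−1))·(1 − ΣVar(i)/σ²_total) = (6/5)·(1 − 8.011/24.613) = 0.809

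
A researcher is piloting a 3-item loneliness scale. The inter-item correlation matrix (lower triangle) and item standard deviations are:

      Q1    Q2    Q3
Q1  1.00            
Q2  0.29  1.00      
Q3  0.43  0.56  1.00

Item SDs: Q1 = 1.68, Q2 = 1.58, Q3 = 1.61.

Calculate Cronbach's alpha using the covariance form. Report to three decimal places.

Cronbach's alpha = 0.689

Σσ²ᵢ = 1.68² + 1.58² + 1.61² = 7.9109
Covariances σ_ij = r_ij · s_i · s_j:
  σ(Q1,Q2) = 0.29 × 1.68 × 1.58 = 0.7698
  σ(Q1,Q3) = 0.43 × 1.68 × 1.61 = 1.1631
  σ(Q2,Q3) = 0.56 × 1.58 × 1.61 = 1.4245
σ²_T = Σσ²ᵢ + 2·Σσ_ij = 7.9109 + 2 × 3.3574 = 14.6257
α = (3/2)·(1 − 7.9109/14.6257) = 0.689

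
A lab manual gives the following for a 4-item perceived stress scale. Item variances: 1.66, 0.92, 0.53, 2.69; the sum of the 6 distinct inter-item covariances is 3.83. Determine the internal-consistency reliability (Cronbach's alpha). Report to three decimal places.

Σσᵢ² = 1.66 + 0.92 + 0.53 + 2.69 = 5.80
Sum of distinct covariances = 3.83
σ²_T = Σσᵢ² + 2·Σcov = 5.80 + 2 × 3.83 = 13.46
α = (4/3)·(1 − 5.80/13.46) = 0.759

α = 0.759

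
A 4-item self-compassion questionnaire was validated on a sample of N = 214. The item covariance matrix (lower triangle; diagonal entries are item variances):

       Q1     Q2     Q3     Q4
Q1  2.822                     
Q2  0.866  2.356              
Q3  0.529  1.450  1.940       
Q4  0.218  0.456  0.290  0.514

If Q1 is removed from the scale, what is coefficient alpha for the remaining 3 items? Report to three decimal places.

Remaining items: Q2, Q3, Q4 (k = 3).
ΣVar(i) = 2.356 + 1.940 + 0.514 = 4.810
Var(T) = 4.810 + 2 × 2.196 = 9.202
α (item deleted) = (3/2)·(1 − 4.810/9.202) = 0.716

coefficient alpha = 0.716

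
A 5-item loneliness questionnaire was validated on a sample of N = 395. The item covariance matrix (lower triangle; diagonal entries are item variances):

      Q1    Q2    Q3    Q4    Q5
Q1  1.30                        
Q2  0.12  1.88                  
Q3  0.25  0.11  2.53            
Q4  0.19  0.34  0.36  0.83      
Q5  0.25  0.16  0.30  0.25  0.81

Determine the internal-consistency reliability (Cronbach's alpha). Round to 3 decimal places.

Cronbach's alpha = 0.485

ΣVar(i) = 1.30 + 1.88 + 2.53 + 0.83 + 0.81 = 7.35
Sum of off-diagonal covariances = 2.33
σ²_T = 7.35 + 2 × 2.33 = 12.01
α = (k/(k−1))·(1 − ΣVar(i)/σ²_T) = (5/4)·(1 − 7.35/12.01) = 0.485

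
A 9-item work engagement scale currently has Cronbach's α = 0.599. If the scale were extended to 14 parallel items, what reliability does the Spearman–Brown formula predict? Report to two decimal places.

predicted reliability = 0.70

Length factor m = 14/9 = 1.5556
α' = m·α / (1 + (m−1)·α)
   = 14/9 × 0.599 / (1 + (14/9 − 1) × 0.599)
   = 0.9318 / 1.3328 = 0.70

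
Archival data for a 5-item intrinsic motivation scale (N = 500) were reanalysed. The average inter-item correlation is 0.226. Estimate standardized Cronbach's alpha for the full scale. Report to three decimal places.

standardized Cronbach's alpha = 0.593

Standardized α = k·r̄ / (1 + (k−1)·r̄) = 5 × 0.226 / (1 + 4 × 0.226)
  = 1.1300 / 1.9040 = 0.593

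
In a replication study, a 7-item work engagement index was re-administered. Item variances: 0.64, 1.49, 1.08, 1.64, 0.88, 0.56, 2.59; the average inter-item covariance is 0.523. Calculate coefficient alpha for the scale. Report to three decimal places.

Σσᵢ² = 0.64 + 1.49 + 1.08 + 1.64 + 0.88 + 0.56 + 2.59 = 8.88
Sum of the 21 distinct covariances = 21 × 0.523 = 10.983
Var(T) = Σσᵢ² + 2·Σcov = 8.88 + 2 × 10.983 = 30.846
α = (7/6)·(1 − 8.88/30.846) = 0.831

α = 0.831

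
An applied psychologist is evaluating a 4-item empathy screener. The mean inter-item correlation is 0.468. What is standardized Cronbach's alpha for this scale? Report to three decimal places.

standardized Cronbach's alpha = 0.779

Standardized α = k·r̄ / (1 + (k−1)·r̄) = 4 × 0.468 / (1 + 3 × 0.468)
  = 1.8720 / 2.4040 = 0.779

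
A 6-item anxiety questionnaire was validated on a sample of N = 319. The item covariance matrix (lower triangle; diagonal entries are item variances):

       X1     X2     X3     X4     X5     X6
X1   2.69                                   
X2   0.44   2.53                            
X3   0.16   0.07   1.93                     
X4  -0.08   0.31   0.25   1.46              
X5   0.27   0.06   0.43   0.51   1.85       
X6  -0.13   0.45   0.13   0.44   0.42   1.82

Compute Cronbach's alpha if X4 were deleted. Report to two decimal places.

Remaining items: X1, X2, X3, X5, X6 (k = 5).
ΣVar(i) = 2.69 + 2.53 + 1.93 + 1.85 + 1.82 = 10.82
σ²_T = 10.82 + 2 × 2.30 = 15.42
α (item deleted) = (5/4)·(1 − 10.82/15.42) = 0.37

α = 0.37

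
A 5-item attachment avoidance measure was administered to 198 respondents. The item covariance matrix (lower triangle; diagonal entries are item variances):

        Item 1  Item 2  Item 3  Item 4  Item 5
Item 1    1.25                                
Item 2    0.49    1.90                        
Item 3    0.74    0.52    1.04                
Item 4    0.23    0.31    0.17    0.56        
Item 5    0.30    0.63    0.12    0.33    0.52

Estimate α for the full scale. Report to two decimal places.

α = 0.74

Σσ²ᵢ = 1.25 + 1.90 + 1.04 + 0.56 + 0.52 = 5.27
Sum of the distinct covariances = 3.84
σ²_T = 5.27 + 2 × 3.84 = 12.95
α = (k/(k−1))·(1 − Σσ²ᵢ/σ²_T) = (5/4)·(1 − 5.27/12.95) = 0.74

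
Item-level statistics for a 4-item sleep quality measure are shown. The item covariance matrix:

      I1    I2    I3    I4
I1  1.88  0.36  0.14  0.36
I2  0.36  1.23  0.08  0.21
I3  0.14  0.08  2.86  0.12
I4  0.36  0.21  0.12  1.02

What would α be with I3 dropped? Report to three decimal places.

α = 0.466

Remaining items: I1, I2, I4 (k = 3).
Σσ²ᵢ = 1.88 + 1.23 + 1.02 = 4.13
total variance = 4.13 + 2 × 0.93 = 5.99
α (item deleted) = (3/2)·(1 − 4.13/5.99) = 0.466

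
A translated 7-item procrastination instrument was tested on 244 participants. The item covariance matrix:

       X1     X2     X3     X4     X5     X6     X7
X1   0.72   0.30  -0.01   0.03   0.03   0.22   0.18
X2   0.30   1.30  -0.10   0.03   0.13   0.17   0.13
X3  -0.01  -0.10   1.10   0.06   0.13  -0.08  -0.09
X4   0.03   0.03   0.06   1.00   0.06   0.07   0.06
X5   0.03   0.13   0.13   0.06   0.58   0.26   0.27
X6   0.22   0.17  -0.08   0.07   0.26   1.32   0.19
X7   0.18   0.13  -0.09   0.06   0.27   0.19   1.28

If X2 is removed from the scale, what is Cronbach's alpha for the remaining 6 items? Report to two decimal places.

Cronbach's alpha = 0.38

Remaining items: X1, X3, X4, X5, X6, X7 (k = 6).
sum of item variances = 0.72 + 1.10 + 1.00 + 0.58 + 1.32 + 1.28 = 6.00
σ²_T = 6.00 + 2 × 1.38 = 8.76
α (item deleted) = (6/5)·(1 − 6.00/8.76) = 0.38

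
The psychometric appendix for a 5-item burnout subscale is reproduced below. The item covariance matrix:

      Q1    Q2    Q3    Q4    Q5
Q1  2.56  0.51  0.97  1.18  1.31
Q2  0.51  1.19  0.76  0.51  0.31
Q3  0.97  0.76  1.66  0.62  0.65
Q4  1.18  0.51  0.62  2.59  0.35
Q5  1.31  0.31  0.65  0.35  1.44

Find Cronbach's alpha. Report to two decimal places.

ΣVar(i) = 2.56 + 1.19 + 1.66 + 2.59 + 1.44 = 9.44
Sum of off-diagonal covariances = 7.17
total variance = 9.44 + 2 × 7.17 = 23.78
α = (k/(k−1))·(1 − ΣVar(i)/total variance) = (5/4)·(1 − 9.44/23.78) = 0.75

Cronbach's alpha = 0.75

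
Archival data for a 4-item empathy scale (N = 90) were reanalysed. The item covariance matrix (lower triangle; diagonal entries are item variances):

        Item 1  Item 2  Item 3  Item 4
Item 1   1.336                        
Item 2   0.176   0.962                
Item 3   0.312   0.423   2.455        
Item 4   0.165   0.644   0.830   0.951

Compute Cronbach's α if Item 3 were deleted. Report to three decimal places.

Remaining items: Item 1, Item 2, Item 4 (k = 3).
Σσᵢ² = 1.336 + 0.962 + 0.951 = 3.249
total variance = 3.249 + 2 × 0.985 = 5.219
α (item deleted) = (3/2)·(1 − 3.249/5.219) = 0.566

α = 0.566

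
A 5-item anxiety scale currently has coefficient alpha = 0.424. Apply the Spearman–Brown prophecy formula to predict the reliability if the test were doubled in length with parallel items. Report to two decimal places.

predicted reliability = 0.60

Length factor m = 2
α' = m·α / (1 + (m−1)·α)
   = 2 × 0.424 / (1 + (2 − 1) × 0.424)
   = 0.8480 / 1.4240 = 0.60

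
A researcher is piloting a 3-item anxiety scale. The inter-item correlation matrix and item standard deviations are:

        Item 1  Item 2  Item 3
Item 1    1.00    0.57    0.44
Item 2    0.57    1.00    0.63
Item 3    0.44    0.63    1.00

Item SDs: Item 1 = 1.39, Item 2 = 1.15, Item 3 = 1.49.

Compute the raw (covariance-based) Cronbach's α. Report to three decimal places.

α = 0.772

Σσ²ᵢ = 1.39² + 1.15² + 1.49² = 5.4747
Covariances σ_ij = r_ij · s_i · s_j:
  σ(Item 1,Item 2) = 0.57 × 1.39 × 1.15 = 0.9111
  σ(Item 1,Item 3) = 0.44 × 1.39 × 1.49 = 0.9113
  σ(Item 2,Item 3) = 0.63 × 1.15 × 1.49 = 1.0795
σ²_T = Σσ²ᵢ + 2·Σσ_ij = 5.4747 + 2 × 2.9019 = 11.2785
α = (3/2)·(1 − 5.4747/11.2785) = 0.772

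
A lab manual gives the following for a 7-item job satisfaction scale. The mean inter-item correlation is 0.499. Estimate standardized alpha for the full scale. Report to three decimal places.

α = 0.875

Standardized α = k·r̄ / (1 + (k−1)·r̄) = 7 × 0.499 / (1 + 6 × 0.499)
  = 3.4930 / 3.9940 = 0.875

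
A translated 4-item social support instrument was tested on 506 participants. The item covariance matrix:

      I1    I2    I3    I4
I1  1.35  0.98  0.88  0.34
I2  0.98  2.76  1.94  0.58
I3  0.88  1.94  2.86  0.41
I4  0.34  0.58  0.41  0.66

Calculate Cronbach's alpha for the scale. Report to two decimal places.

Cronbach's alpha = 0.76

Σσ²ᵢ = 1.35 + 2.76 + 2.86 + 0.66 = 7.63
Σ_{i<j} σ_ij = 5.13
σ²_T = 7.63 + 2 × 5.13 = 17.89
α = (k/(k−1))·(1 − Σσ²ᵢ/σ²_T) = (4/3)·(1 − 7.63/17.89) = 0.76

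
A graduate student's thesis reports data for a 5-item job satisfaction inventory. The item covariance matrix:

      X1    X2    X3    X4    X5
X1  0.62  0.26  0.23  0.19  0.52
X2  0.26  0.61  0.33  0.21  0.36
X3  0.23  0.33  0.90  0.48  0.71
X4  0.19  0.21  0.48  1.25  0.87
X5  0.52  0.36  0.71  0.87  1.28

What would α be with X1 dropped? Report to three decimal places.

Remaining items: X2, X3, X4, X5 (k = 4).
ΣVar(i) = 0.61 + 0.90 + 1.25 + 1.28 = 4.04
σ²_T = 4.04 + 2 × 2.96 = 9.96
α (item deleted) = (4/3)·(1 − 4.04/9.96) = 0.793

α = 0.793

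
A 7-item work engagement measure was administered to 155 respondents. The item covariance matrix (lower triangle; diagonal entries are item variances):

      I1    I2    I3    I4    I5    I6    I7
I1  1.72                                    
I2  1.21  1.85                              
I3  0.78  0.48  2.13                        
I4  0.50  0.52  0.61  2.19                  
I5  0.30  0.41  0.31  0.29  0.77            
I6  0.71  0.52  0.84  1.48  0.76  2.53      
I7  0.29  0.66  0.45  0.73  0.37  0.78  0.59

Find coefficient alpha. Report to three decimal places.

α = 0.803

Σσ²ᵢ = 1.72 + 1.85 + 2.13 + 2.19 + 0.77 + 2.53 + 0.59 = 11.78
Sum of off-diagonal covariances = 13.00
total variance = 11.78 + 2 × 13.00 = 37.78
α = (k/(k−1))·(1 − Σσ²ᵢ/total variance) = (7/6)·(1 − 11.78/37.78) = 0.803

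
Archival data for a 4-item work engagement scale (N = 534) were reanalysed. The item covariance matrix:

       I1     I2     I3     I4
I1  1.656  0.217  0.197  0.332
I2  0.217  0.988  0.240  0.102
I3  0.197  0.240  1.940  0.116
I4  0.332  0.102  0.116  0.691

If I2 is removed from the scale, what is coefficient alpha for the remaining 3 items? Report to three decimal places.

α = 0.347

Remaining items: I1, I3, I4 (k = 3).
Σσ²ᵢ = 1.656 + 1.940 + 0.691 = 4.287
total variance = 4.287 + 2 × 0.645 = 5.577
α (item deleted) = (3/2)·(1 − 4.287/5.577) = 0.347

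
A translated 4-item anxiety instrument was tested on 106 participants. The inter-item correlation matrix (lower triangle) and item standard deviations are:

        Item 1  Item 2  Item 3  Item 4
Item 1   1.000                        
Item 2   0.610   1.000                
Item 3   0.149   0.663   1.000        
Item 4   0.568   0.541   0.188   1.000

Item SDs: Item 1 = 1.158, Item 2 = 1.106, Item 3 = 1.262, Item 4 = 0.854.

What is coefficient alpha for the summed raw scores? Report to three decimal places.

Σσ²ᵢ = 1.158² + 1.106² + 1.262² + 0.854² = 4.8862
Covariances σ_ij = r_ij · s_i · s_j:
  σ(Item 1,Item 2) = 0.610 × 1.158 × 1.106 = 0.7813
  σ(Item 1,Item 3) = 0.149 × 1.158 × 1.262 = 0.2177
  σ(Item 1,Item 4) = 0.568 × 1.158 × 0.854 = 0.5617
  σ(Item 2,Item 3) = 0.663 × 1.106 × 1.262 = 0.9254
  σ(Item 2,Item 4) = 0.541 × 1.106 × 0.854 = 0.5110
  σ(Item 3,Item 4) = 0.188 × 1.262 × 0.854 = 0.2026
σ²_T = Σσ²ᵢ + 2·Σσ_ij = 4.8862 + 2 × 3.1997 = 11.2856
α = (4/3)·(1 − 4.8862/11.2856) = 0.756

coefficient alpha = 0.756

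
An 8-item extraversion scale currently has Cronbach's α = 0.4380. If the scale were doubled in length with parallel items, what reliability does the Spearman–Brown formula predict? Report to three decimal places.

Length factor m = 2
α' = m·α / (1 + (m−1)·α)
   = 2 × 0.4380 / (1 + (2 − 1) × 0.4380)
   = 0.8760 / 1.4380 = 0.609

predicted reliability = 0.609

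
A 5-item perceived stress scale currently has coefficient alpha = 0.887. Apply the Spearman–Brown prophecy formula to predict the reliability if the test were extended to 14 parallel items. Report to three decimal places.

predicted reliability = 0.956

Length factor m = 14/5 = 2.8000
α' = m·α / (1 + (m−1)·α)
   = 14/5 × 0.887 / (1 + (14/5 − 1) × 0.887)
   = 2.4836 / 2.5966 = 0.956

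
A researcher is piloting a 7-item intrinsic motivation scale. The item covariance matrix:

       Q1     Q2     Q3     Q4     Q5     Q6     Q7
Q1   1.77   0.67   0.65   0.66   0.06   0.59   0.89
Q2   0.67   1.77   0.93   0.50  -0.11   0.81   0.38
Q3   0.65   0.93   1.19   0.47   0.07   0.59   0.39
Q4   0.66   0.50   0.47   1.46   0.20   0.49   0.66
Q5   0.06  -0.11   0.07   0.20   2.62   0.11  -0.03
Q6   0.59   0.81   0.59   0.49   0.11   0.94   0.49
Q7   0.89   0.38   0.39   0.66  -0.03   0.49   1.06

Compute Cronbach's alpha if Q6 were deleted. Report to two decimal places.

α = 0.68

Remaining items: Q1, Q2, Q3, Q4, Q5, Q7 (k = 6).
Σσ²ᵢ = 1.77 + 1.77 + 1.19 + 1.46 + 2.62 + 1.06 = 9.87
Var(T) = 9.87 + 2 × 6.39 = 22.65
α (item deleted) = (6/5)·(1 − 9.87/22.65) = 0.68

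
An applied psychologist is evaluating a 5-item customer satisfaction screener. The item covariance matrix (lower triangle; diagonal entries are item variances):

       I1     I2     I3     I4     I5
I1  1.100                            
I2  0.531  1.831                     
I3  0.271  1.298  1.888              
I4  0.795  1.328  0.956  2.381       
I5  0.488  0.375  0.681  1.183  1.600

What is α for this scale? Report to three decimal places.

α = 0.803

Σσ²ᵢ = 1.100 + 1.831 + 1.888 + 2.381 + 1.600 = 8.800
Σ_{i<j} σ_ij = 7.906
total variance = 8.800 + 2 × 7.906 = 24.612
α = (k/(k−1))·(1 − Σσ²ᵢ/total variance) = (5/4)·(1 − 8.800/24.612) = 0.803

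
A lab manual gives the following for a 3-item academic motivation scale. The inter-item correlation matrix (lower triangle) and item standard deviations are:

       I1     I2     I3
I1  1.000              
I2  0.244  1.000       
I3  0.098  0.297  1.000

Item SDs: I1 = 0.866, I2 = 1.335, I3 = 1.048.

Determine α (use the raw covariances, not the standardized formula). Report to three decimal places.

Σσ²ᵢ = 0.866² + 1.335² + 1.048² = 3.6305
Covariances σ_ij = r_ij · s_i · s_j:
  σ(I1,I2) = 0.244 × 0.866 × 1.335 = 0.2821
  σ(I1,I3) = 0.098 × 0.866 × 1.048 = 0.0889
  σ(I2,I3) = 0.297 × 1.335 × 1.048 = 0.4155
σ²_T = Σσ²ᵢ + 2·Σσ_ij = 3.6305 + 2 × 0.7865 = 5.2035
α = (3/2)·(1 − 3.6305/5.2035) = 0.453

α = 0.453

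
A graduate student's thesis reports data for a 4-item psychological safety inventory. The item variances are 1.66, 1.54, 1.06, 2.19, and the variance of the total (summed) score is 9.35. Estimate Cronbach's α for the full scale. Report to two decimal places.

ΣVar(i) = 1.66 + 1.54 + 1.06 + 2.19 = 6.45
α = (k/(k−1))·(1 − ΣVar(i)/σ²_T) = (4/3)·(1 − 6.45/9.35) = 0.41

Cronbach's α = 0.41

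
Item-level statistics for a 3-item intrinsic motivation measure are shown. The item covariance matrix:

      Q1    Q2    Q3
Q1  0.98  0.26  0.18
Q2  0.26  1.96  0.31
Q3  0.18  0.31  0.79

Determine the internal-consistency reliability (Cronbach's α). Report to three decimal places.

Cronbach's α = 0.430

sum of item variances = 0.98 + 1.96 + 0.79 = 3.73
Sum of the distinct covariances = 0.75
σ²_total = 3.73 + 2 × 0.75 = 5.23
α = (k/(k−1))·(1 − sum of item variances/σ²_total) = (3/2)·(1 − 3.73/5.23) = 0.430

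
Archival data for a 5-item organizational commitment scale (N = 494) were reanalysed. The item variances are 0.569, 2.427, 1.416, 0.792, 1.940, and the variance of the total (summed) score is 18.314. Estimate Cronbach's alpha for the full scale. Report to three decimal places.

sum of item variances = 0.569 + 2.427 + 1.416 + 0.792 + 1.940 = 7.144
α = (k/(k−1))·(1 − sum of item variances/σ²_T) = (5/4)·(1 − 7.144/18.314) = 0.762

α = 0.762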